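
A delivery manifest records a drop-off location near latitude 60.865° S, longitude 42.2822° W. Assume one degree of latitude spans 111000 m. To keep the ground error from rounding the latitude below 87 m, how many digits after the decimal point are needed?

One degree of latitude covers 111000 m.
With N decimal places the half-ulp bound is 0.5·10⁻ᴺ°, or 0.5·10⁻ᴺ × 111000 m on the ground.
Need 0.5 × 111000 × 10⁻ᴺ ≤ 87 → 10⁻ᴺ ≤ 1.568e-03, so N ≥ 2.80.
So 3 decimal places suffice (55.5 m); 2 would allow up to 555 m.

3 decimal places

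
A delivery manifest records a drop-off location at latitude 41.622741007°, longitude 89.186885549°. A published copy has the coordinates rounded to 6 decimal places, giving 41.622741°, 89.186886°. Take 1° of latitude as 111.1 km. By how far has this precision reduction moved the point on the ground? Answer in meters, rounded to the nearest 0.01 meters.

0.04 meters

Δlat = 41.622741007 − 41.622741 = +0.000000007°; Δlon = 89.186885549 − 89.186886 = -0.000000451°.
N–S: 0.000000007° × 111100 m/° = 0.0007777 m.
E–W at 41.6227°: -0.000000451° × 111100 × cos 41.6227° = -0.000000451 × 111100 × 0.7475 ≈ -0.037456 m.
Distance: √(0.0007777² + 0.037456²) ≈ 0.0374641 m.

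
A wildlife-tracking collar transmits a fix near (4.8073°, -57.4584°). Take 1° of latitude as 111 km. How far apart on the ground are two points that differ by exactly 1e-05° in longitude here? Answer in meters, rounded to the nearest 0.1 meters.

At 4.8073° a degree of longitude is 111000 × cos 4.8073° ≈ 110610 m, so 1e-05° corresponds to 1.1061 m.

1.1 meters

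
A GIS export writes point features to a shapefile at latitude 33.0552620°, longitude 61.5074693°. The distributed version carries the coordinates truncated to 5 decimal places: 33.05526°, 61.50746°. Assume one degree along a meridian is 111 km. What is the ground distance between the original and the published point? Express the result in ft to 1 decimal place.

The latitude changed by +0.0000020° and the longitude by +0.0000093°.
N–S: 0.0000020° × 111000 m/° = 0.222 m.
East–west at this latitude: 0.0000093° × 111000 × cos 33.0553° ≈ 0.0000093 × 93034.1 = 0.865217 m.
Hypotenuse of the two orthogonal shifts: √(0.222² + 0.865217²) = 0.893244 m.
Converting: 0.893244 m × 3.2808 ft/m ≈ 2.9306 ft.

2.9 ft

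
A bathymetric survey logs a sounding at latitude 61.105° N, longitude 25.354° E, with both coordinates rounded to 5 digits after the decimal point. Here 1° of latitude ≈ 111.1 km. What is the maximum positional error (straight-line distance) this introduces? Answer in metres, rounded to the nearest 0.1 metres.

Rounding to 5 decimal places leaves each coordinate within ±5e-06° of the true value.
North–south component: 5e-06° × 111100 = 0.5555 m.
East–west component at 61.105°: 5e-06° × 111100 × cos 61.105° ≈ 5e-06 × 53684.2 ≈ 0.268421 m.
Combining orthogonally: (0.5555² + 0.268421²)^½ ≈ 0.616952 m.

0.6 metres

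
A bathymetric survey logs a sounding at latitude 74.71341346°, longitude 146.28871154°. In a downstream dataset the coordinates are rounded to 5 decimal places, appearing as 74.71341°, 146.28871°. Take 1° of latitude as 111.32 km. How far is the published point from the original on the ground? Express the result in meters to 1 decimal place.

0.4 meters

The latitude changed by +0.00000346° and the longitude by +0.00000154°.
North–south shift: 0.00000346 × 111320 = 0.385167 m.
East–west at this latitude: 0.00000154° × 111320 × cos 74.7134° ≈ 0.00000154 × 29349.2 = 0.0451978 m.
Hypotenuse of the two orthogonal shifts: √(0.385167² + 0.0451978²) = 0.38781 m.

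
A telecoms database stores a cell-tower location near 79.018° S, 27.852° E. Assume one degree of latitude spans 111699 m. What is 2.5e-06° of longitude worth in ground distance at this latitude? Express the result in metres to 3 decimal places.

One degree of longitude here spans 111699 × cos 79.018° = 111699 × 0.1905 ≈ 21278.7 m; 2.5e-06° of that is 0.0531968 m.

0.053 metres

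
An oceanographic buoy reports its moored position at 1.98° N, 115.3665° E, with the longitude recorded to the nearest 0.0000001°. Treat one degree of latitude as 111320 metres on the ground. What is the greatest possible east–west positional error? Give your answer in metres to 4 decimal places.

0.0056 metres

Rounding to 7 decimal places leaves the longitude within ±5e-08° of the true value.
One degree of longitude at 1.98° is 111320 × cos 1.98° ≈ 111320 × 0.9994 = 111254 m.
Maximum E–W displacement: 5e-08 × 111254 = 0.00556268 m.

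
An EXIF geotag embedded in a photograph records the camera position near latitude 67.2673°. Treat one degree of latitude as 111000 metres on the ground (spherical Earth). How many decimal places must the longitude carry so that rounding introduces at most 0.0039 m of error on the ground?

7

At 67.2673° one degree of longitude covers 111000 × cos 67.2673° ≈ 111000 × 0.3864 ≈ 42894 m.
With N decimal places the half-ulp bound is 0.5·10⁻ᴺ°, or 0.5·10⁻ᴺ × 42894 m on the ground.
Need 0.5 × 42894 × 10⁻ᴺ ≤ 0.0039 → 10⁻ᴺ ≤ 1.818e-07, so N ≥ 6.74.
At 6 places the error can reach 0.0214 m, but 7 places keeps it to 0.00214 m.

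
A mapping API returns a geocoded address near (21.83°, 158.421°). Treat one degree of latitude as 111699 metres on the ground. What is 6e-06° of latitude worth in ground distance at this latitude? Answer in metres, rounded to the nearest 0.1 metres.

0.7 metres

Along a meridian 6e-06° is 6e-06 × 111699 = 0.670194 m.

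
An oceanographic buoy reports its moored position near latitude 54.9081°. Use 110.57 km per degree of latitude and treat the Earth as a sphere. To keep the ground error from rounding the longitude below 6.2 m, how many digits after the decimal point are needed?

At 54.9081° one degree of longitude covers 110570 × cos 54.9081° ≈ 110570 × 0.5749 ≈ 63565.5 m.
Rounding to N decimal places gives at most 0.5 × 10⁻ᴺ degrees of error, i.e. 0.5 × 10⁻ᴺ × 63565.5 m.
Need 0.5 × 63565.5 × 10⁻ᴺ ≤ 6.2 → 10⁻ᴺ ≤ 1.951e-04, so N ≥ 3.71.
At 3 places the error can reach 31.8 m, but 4 places keeps it to 3.18 m.

4 decimal places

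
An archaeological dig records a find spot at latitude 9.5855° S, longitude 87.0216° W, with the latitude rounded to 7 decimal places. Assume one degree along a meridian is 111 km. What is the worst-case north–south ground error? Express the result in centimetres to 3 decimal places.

Rounding to 7 decimal places leaves the latitude within ±5e-08° of the true value.
Along the meridian that is 5e-08° × 111000 m/° = 0.00555 m.
That is 0.00555 m = 0.555 cm.

0.555 centimetres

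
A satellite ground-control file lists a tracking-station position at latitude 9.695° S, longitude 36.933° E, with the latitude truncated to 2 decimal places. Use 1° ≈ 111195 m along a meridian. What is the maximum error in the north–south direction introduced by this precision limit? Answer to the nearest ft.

3648 ft

Truncating at 2 decimal places can drop up to a full unit in the last place, so the latitude may be off by as much as 0.01°.
So the N–S error is at most 0.01 × 111195 = 1111.95 m.
In feet: 1111.95 m ÷ 0.3048 ≈ 3648.1 ft.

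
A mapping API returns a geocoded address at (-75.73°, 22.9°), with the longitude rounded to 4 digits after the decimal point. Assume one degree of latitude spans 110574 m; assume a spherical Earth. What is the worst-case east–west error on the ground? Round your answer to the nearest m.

Rounding to 4 decimal places leaves the longitude within ±5e-05° of the true value.
One degree of longitude at 75.73° is 110574 × cos 75.73° ≈ 110574 × 0.2465 = 27255.6 m.
Maximum E–W displacement: 5e-05 × 27255.6 = 1.36278 m.

1 m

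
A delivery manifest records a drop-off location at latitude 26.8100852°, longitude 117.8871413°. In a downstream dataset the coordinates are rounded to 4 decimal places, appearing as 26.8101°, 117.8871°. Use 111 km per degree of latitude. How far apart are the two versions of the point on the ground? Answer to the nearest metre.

Δlat = 26.8100852 − 26.8101 = -0.0000148°; Δlon = 117.8871413 − 117.8871 = +0.0000413°.
N–S: -0.0000148° × 111000 m/° = -1.6428 m.
East–west at this latitude: 0.0000413° × 111000 × cos 26.8101° ≈ 0.0000413 × 99068.2 = 4.09152 m.
Hypotenuse of the two orthogonal shifts: √(1.6428² + 4.09152²) = 4.409 m.

4 metres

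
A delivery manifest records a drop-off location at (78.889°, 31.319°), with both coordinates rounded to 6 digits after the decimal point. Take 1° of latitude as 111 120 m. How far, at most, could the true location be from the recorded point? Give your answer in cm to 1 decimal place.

5.7 cm

Rounding to 6 decimal places leaves each coordinate within ±5e-07° of the true value.
N–S: 5e-07° × 111120 m/° = 0.05556 m.
E–W at 78.889°: 5e-07° × 111120 × cos 78.889° = 5e-07 × 111120 × 0.1927 ≈ 0.010707 m.
Worst case both components are at the extreme and orthogonal: √(0.05556² + 0.010707²) ≈ 0.0565823 m.
That is 0.0565823 m = 5.6582 cm.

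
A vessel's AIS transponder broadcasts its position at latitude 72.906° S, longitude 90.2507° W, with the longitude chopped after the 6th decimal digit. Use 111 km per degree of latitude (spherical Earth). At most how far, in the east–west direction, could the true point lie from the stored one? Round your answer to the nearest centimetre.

3 centimetres

Truncating at 6 decimal places can drop up to a full unit in the last place, so the longitude may be off by as much as 1e-06°.
Parallels shrink by cos φ, so at 72.906° a degree of longitude is 111000 × 0.2939 ≈ 32627.4 m.
East–west error: 1e-06° × 32627.4 m/° ≈ 0.0326274 m.
That is 0.0326274 m = 3.2627 cm.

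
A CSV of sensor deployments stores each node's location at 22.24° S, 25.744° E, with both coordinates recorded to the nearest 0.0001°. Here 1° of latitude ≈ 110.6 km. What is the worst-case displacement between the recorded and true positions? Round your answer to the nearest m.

8 m

Rounding to 4 decimal places leaves each coordinate within ±5e-05° of the true value.
North–south component: 5e-05° × 110600 = 5.53 m.
Longitude error → 5e-05 × 110600 × cos 22.24° = 5e-05 × 110600 × 0.9256 ≈ 5.1186 m.
Combining orthogonally: (5.53² + 5.1186²)^½ ≈ 7.53532 m.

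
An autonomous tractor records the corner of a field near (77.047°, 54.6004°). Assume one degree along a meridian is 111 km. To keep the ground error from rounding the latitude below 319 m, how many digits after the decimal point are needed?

3

One degree of latitude covers 111000 m.
With N decimal places the half-ulp bound is 0.5·10⁻ᴺ°, or 0.5·10⁻ᴺ × 111000 m on the ground.
Setting 55500 × 10⁻ᴺ ≤ 319 gives 10ᴺ ≥ 174, i.e. N ≥ 2.24.
At 2 places the error can reach 555 m, but 3 places keeps it to 55.5 m.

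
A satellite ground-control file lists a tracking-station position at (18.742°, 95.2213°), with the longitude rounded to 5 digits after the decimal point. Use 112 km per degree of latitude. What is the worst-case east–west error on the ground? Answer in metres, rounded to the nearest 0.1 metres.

Rounding to 5 decimal places leaves the longitude within ±5e-06° of the true value.
At latitude 18.742° a degree of longitude spans 112000 m × cos 18.742° = 112000 × 0.9470 ≈ 106061 m.
East–west error: 5e-06° × 106061 m/° ≈ 0.530306 m.

0.5 metres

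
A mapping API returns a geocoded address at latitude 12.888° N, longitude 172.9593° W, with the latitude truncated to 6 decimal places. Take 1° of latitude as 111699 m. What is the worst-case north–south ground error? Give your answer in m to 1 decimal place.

0.1 m

Truncating at 6 decimal places can drop up to a full unit in the last place, so the latitude may be off by as much as 1e-06°.
North–south distance: 1e-06° × 111699 m/° = 0.111699 m.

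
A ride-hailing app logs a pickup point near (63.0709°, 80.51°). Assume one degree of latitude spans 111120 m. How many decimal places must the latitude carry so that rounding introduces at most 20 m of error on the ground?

4

One degree of latitude covers 111120 m.
N decimal places → at most half a unit in the last place, 0.5 × 10⁻ᴺ° = 111120/2 × 10⁻ᴺ m.
Setting 55560 × 10⁻ᴺ ≤ 20 gives 10ᴺ ≥ 2778, i.e. N ≥ 3.44.
At 3 places the error can reach 55.6 m, but 4 places keeps it to 5.56 m.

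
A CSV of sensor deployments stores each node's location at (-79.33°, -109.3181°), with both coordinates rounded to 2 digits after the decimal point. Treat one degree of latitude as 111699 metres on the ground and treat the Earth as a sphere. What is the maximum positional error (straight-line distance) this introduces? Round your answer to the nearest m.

Rounding to 2 decimal places leaves each coordinate within ±0.005° of the true value.
N–S: 0.005° × 111699 m/° = 558.495 m.
East–west component at 79.33°: 0.005° × 111699 × cos 79.33° ≈ 0.005 × 20681.3 ≈ 103.407 m.
Combining orthogonally: (558.495² + 103.407²)^½ ≈ 567.987 m.

568 m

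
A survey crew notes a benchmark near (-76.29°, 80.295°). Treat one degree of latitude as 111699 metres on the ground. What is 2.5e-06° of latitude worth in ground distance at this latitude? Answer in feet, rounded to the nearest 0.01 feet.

Along a meridian 2.5e-06° is 2.5e-06 × 111699 = 0.279247 m.
Converting: 0.279247 m × 3.2808 ft/m ≈ 0.91617 ft.

0.92 feet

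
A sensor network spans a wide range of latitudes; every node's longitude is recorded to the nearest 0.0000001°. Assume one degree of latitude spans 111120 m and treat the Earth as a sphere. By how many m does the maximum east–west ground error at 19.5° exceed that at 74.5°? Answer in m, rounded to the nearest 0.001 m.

Rounding to 7 decimal places leaves the longitude within ±5e-08° of the true value.
Error at 19.5° = 5e-08° × 111120 × cos 19.5° ≈ 0.005556 × 0.9426 = 0.0052373 m.
Error at 74.5° = 5e-08° × 111120 × cos 74.5° ≈ 0.005556 × 0.2672 = 0.0014848 m.
Difference: 0.0052373 − 0.0014848 = 0.0037525 m.

0.004 m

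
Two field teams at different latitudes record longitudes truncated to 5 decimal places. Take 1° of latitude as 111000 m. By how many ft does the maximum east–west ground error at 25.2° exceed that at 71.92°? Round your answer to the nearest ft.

2 ft

Truncating at 5 decimal places can drop up to a full unit in the last place, so the longitude may be off by as much as 1e-05°.
Error at 25.2° = 1e-05° × 111000 × cos 25.2° ≈ 1.11 × 0.9048 = 1.0044 m.
At 71.92°: 1e-05° × 111000 × cos 71.92° = 1e-05 × 111000 × 0.3103 ≈ 0.34448 m.
So the lower-latitude error exceeds the higher by 1.0044 − 0.34448 = 0.65988 m.
Converting: 0.659876 m × 3.2808 ft/m ≈ 2.1649 ft.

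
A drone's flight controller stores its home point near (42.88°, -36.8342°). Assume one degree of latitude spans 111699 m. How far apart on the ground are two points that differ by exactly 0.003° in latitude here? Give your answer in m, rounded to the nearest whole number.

335 m

0.003° × 111699 m/° = 335.097 m.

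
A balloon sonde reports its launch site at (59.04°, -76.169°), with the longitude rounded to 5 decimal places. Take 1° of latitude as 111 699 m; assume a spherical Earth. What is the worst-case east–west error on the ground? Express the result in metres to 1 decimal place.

Rounding to 5 decimal places leaves the longitude within ±5e-06° of the true value.
One degree of longitude at 59.04° is 111699 × cos 59.04° ≈ 111699 × 0.5144 = 57462.4 m.
So at most 5e-06° × 57462.4 ≈ 0.287312 m east–west.

0.3 metres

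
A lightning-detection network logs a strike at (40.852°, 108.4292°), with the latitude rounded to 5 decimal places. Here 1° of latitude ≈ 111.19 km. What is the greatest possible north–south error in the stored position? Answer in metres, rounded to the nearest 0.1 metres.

0.6 metres

Rounding to 5 decimal places leaves the latitude within ±5e-06° of the true value.
Along the meridian that is 5e-06° × 111190 m/° = 0.55595 m.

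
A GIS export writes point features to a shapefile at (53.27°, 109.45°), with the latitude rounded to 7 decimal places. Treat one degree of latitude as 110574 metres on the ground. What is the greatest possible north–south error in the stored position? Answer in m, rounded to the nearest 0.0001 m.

Rounding to 7 decimal places leaves the latitude within ±5e-08° of the true value.
North–south distance: 5e-08° × 110574 m/° = 0.0055287 m.

0.0055 m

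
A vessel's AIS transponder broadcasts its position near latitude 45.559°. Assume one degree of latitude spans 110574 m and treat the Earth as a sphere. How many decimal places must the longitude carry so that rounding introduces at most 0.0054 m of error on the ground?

7 decimal places

At 45.559° one degree of longitude covers 110574 × cos 45.559° ≈ 110574 × 0.7002 ≈ 77421.1 m.
N decimal places → at most half a unit in the last place, 0.5 × 10⁻ᴺ° = 77421.1/2 × 10⁻ᴺ m.
Need 0.5 × 77421.1 × 10⁻ᴺ ≤ 0.0054 → 10⁻ᴺ ≤ 1.395e-07, so N ≥ 6.86.
So 7 decimal places suffice (0.00387 m); 6 would allow up to 0.0387 m.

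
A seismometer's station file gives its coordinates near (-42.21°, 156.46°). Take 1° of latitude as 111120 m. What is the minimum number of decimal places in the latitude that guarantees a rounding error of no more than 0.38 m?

One degree of latitude covers 111120 m.
With N decimal places the half-ulp bound is 0.5·10⁻ᴺ°, or 0.5·10⁻ᴺ × 111120 m on the ground.
Setting 55560 × 10⁻ᴺ ≤ 0.38 gives 10ᴺ ≥ 1.462e+05, i.e. N ≥ 5.16.
At 5 places the error can reach 0.556 m, but 6 places keeps it to 0.0556 m.

6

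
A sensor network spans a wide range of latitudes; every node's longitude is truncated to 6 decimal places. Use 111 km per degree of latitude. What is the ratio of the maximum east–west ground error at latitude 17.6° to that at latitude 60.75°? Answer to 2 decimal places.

Truncating at 6 decimal places can drop up to a full unit in the last place, so the longitude may be off by as much as 1e-06°.
At 17.6°: 1e-06° × 111000 × cos 17.6° = 1e-06 × 111000 × 0.9532 ≈ 0.1058 m.
Error at 60.75° = 1e-06° × 111000 × cos 60.75° ≈ 0.111 × 0.4886 = 0.054237 m.
Ratio: 0.1058 / 0.054237 = cos 17.6° / cos 60.75° ≈ 1.9508.

1.95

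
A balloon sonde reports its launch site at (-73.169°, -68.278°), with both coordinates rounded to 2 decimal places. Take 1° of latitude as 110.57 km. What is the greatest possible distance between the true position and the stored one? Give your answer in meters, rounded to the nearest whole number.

Rounding to 2 decimal places leaves each coordinate within ±0.005° of the true value.
North–south component: 0.005° × 110570 = 552.85 m.
East–west component at 73.169°: 0.005° × 110570 × cos 73.169° ≈ 0.005 × 32015.5 ≈ 160.078 m.
The two errors are perpendicular, so the maximum displacement is √(552.85² + 160.078²) ≈ 575.559 m.

576 meters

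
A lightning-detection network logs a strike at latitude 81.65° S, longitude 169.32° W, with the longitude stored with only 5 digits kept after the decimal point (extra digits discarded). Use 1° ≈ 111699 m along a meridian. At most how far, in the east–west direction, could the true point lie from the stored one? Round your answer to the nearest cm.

Truncating at 5 decimal places can drop up to a full unit in the last place, so the longitude may be off by as much as 1e-05°.
One degree of longitude at 81.65° is 111699 × cos 81.65° ≈ 111699 × 0.1452 = 16220.9 m.
Maximum E–W displacement: 1e-05 × 16220.9 = 0.162209 m.
That is 0.162209 m = 16.221 cm.

16 cm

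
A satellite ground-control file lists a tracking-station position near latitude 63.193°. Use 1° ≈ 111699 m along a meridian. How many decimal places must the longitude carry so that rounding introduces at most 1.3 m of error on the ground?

At 63.193° one degree of longitude covers 111699 × cos 63.193° ≈ 111699 × 0.4510 ≈ 50374.8 m.
N decimal places → at most half a unit in the last place, 0.5 × 10⁻ᴺ° = 50374.8/2 × 10⁻ᴺ m.
Setting 25187.4 × 10⁻ᴺ ≤ 1.3 gives 10ᴺ ≥ 1.937e+04, i.e. N ≥ 4.29.
At 4 places the error can reach 2.52 m, but 5 places keeps it to 0.252 m.

5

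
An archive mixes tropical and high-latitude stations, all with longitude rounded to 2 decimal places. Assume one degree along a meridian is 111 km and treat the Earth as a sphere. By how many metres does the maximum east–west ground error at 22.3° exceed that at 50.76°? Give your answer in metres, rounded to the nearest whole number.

162 metres

Rounding to 2 decimal places leaves the longitude within ±0.005° of the true value.
At 22.3°: 0.005° × 111000 × cos 22.3° = 0.005 × 111000 × 0.9252 ≈ 513.49 m.
At 50.76°: 0.005° × 111000 × cos 50.76° = 0.005 × 111000 × 0.6326 ≈ 351.08 m.
So the lower-latitude error exceeds the higher by 513.49 − 351.08 = 162.41 m.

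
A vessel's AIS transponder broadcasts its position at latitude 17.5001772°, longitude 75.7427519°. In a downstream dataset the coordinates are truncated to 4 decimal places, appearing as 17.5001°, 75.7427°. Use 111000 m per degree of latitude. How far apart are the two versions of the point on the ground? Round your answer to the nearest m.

10 m

Δlat = 17.5001772 − 17.5001 = +0.0000772°; Δlon = 75.7427519 − 75.7427 = +0.0000519°.
N–S: 0.0000772° × 111000 m/° = 8.5692 m.
East–west at this latitude: 0.0000519° × 111000 × cos 17.5001° ≈ 0.0000519 × 105863 = 5.49426 m.
Distance: √(8.5692² + 5.49426²) ≈ 10.1793 m.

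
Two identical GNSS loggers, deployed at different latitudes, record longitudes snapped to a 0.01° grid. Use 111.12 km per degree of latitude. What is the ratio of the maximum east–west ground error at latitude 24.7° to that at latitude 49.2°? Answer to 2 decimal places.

With a 0.01° grid the true value lies within half a step, ±0.01°/2 = ±0.005°, of the stored one.
Error at 24.7° = 0.005° × 111120 × cos 24.7° ≈ 555.6 × 0.9085 = 504.77 m.
Error at 49.2° = 0.005° × 111120 × cos 49.2° ≈ 555.6 × 0.6534 = 363.04 m.
Ratio: 504.77 / 363.04 = cos 24.7° / cos 49.2° ≈ 1.3904.

1.39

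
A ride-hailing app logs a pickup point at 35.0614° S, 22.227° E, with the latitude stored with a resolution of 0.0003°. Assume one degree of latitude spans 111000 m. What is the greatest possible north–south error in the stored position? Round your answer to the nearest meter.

With a 0.0003° grid the true value lies within half a step, ±0.0003°/2 = ±0.00015°, of the stored one.
North–south distance: 0.00015° × 111000 m/° = 16.65 m.

17 meters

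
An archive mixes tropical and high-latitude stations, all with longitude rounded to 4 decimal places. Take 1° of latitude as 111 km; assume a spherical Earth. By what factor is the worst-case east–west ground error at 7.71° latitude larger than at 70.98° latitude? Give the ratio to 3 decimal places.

3.041

Rounding to 4 decimal places leaves the longitude within ±5e-05° of the true value.
At 7.71°: 5e-05° × 111000 × cos 7.71° = 5e-05 × 111000 × 0.9910 ≈ 5.4998 m.
Error at 70.98° = 5e-05° × 111000 × cos 70.98° ≈ 5.55 × 0.3259 = 1.8087 m.
The ratio reduces to cos 7.71° / cos 70.98° = 0.9910/0.3259 ≈ 3.0407.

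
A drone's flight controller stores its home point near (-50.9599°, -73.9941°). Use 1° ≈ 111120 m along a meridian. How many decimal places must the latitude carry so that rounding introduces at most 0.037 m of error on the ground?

7

One degree of latitude covers 111120 m.
N decimal places → at most half a unit in the last place, 0.5 × 10⁻ᴺ° = 111120/2 × 10⁻ᴺ m.
Need 0.5 × 111120 × 10⁻ᴺ ≤ 0.037 → 10⁻ᴺ ≤ 6.659e-07, so N ≥ 6.18.
At 6 places the error can reach 0.0556 m, but 7 places keeps it to 0.00556 m.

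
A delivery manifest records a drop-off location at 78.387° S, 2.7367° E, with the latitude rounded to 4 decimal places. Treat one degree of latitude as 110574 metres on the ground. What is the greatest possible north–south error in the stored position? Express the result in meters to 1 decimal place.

Rounding to 4 decimal places leaves the latitude within ±5e-05° of the true value.
Along the meridian that is 5e-05° × 110574 m/° = 5.5287 m.

5.5 meters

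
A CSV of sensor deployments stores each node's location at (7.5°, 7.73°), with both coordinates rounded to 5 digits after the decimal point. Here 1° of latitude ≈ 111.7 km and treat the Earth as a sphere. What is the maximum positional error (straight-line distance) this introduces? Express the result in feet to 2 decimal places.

2.58 feet

Rounding to 5 decimal places leaves each coordinate within ±5e-06° of the true value.
North–south component: 5e-06° × 111700 = 0.5585 m.
Longitude error → 5e-06 × 111700 × cos 7.5° = 5e-06 × 111700 × 0.9914 ≈ 0.553722 m.
Worst case both components are at the extreme and orthogonal: √(0.5585² + 0.553722²) ≈ 0.786467 m.
Converting: 0.786467 m × 3.2808 ft/m ≈ 2.5803 ft.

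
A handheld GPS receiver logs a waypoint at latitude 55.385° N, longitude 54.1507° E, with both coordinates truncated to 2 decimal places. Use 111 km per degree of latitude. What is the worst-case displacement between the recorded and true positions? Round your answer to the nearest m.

Truncating at 2 decimal places can drop up to a full unit in the last place, so each coordinate may be off by as much as 0.01°.
North–south component: 0.01° × 111000 = 1110 m.
East–west component at 55.385°: 0.01° × 111000 × cos 55.385° ≈ 0.01 × 63054.6 ≈ 630.546 m.
Worst case both components are at the extreme and orthogonal: √(1110² + 630.546²) ≈ 1276.59 m.

1277 m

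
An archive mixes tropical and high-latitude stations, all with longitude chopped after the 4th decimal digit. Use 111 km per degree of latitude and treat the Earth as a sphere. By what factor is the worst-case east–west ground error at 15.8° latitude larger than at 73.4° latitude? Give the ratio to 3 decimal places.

3.368

Truncating at 4 decimal places can drop up to a full unit in the last place, so the longitude may be off by as much as 0.0001°.
At 15.8°: 0.0001° × 111000 × cos 15.8° = 0.0001 × 111000 × 0.9622 ≈ 10.681 m.
At 73.4°: 0.0001° × 111000 × cos 73.4° = 0.0001 × 111000 × 0.2857 ≈ 3.1711 m.
Ratio: 10.681 / 3.1711 = cos 15.8° / cos 73.4° ≈ 3.3681.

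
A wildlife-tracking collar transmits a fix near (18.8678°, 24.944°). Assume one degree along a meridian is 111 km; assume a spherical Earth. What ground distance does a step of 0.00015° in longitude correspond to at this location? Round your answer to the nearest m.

0.00015° of longitude at 18.8678° is 0.00015 × 111000 × cos 18.8678° ≈ 0.00015 × 105036 = 15.7553 m.

16 m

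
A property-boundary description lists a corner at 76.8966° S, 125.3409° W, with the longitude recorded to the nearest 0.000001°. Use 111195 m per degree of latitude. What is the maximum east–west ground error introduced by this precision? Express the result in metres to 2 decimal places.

0.01 metres

Rounding to 6 decimal places leaves the longitude within ±5e-07° of the true value.
One degree of longitude at 76.8966° is 111195 × cos 76.8966° ≈ 111195 × 0.2267 = 25208.9 m.
So at most 5e-07° × 25208.9 ≈ 0.0126045 m east–west.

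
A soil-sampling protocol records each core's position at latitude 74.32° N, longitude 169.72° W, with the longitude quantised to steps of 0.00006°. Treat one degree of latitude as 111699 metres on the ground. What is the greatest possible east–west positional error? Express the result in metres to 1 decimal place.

0.9 metres

With a 0.00006° grid the true value lies within half a step, ±0.00006°/2 = ±3e-05°, of the stored one.
At latitude 74.32° a degree of longitude spans 111699 m × cos 74.32° = 111699 × 0.2703 ≈ 30188.3 m.
East–west error: 3e-05° × 30188.3 m/° ≈ 0.905648 m.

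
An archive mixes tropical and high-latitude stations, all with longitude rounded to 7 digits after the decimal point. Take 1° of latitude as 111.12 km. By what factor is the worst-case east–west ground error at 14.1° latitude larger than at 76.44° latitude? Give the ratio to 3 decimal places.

4.137

Rounding to 7 decimal places leaves the longitude within ±5e-08° of the true value.
At 14.1°: 5e-08° × 111120 × cos 14.1° = 5e-08 × 111120 × 0.9699 ≈ 0.0053886 m.
At 76.44°: 5e-08° × 111120 × cos 76.44° = 5e-08 × 111120 × 0.2345 ≈ 0.0013027 m.
The ratio reduces to cos 14.1° / cos 76.44° = 0.9699/0.2345 ≈ 4.1366.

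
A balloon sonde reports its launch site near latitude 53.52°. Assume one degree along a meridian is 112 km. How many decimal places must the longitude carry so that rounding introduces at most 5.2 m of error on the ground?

4 decimal places

At 53.52° one degree of longitude covers 112000 × cos 53.52° ≈ 112000 × 0.5945 ≈ 66588.7 m.
With N decimal places the half-ulp bound is 0.5·10⁻ᴺ°, or 0.5·10⁻ᴺ × 66588.7 m on the ground.
Need 0.5 × 66588.7 × 10⁻ᴺ ≤ 5.2 → 10⁻ᴺ ≤ 1.562e-04, so N ≥ 3.81.
At 3 places the error can reach 33.3 m, but 4 places keeps it to 3.33 m.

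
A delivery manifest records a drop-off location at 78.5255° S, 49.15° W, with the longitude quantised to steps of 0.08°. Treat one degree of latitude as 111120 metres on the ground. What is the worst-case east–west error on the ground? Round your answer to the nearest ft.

2901 ft

With a 0.08° grid the true value lies within half a step, ±0.08°/2 = ±0.04°, of the stored one.
At latitude 78.5255° a degree of longitude spans 111120 m × cos 78.5255° = 111120 × 0.1989 ≈ 22105.3 m.
So at most 0.04° × 22105.3 ≈ 884.212 m east–west.
Converting: 884.212 m × 3.2808 ft/m ≈ 2901 ft.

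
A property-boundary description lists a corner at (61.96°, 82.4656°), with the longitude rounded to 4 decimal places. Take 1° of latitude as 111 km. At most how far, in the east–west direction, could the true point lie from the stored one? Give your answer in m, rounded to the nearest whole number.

3 m

Rounding to 4 decimal places leaves the longitude within ±5e-05° of the true value.
One degree of longitude at 61.96° is 111000 × cos 61.96° ≈ 111000 × 0.4701 = 52179.8 m.
So at most 5e-05° × 52179.8 ≈ 2.60899 m east–west.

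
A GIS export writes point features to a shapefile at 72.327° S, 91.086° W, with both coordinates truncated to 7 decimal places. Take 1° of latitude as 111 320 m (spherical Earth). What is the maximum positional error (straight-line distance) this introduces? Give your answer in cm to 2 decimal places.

Truncating at 7 decimal places can drop up to a full unit in the last place, so each coordinate may be off by as much as 1e-07°.
North–south component: 1e-07° × 111320 = 0.011132 m.
Longitude error → 1e-07 × 111320 × cos 72.327° = 1e-07 × 111320 × 0.3036 ≈ 0.0033795 m.
The two errors are perpendicular, so the maximum displacement is √(0.011132² + 0.0033795²) ≈ 0.0116337 m.
That is 0.0116337 m = 1.1634 cm.

1.16 cm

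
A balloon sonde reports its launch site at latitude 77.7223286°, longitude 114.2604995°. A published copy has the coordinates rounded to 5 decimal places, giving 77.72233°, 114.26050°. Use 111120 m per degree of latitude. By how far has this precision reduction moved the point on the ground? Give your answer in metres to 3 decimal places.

0.156 metres

Δlat = 77.7223286 − 77.72233 = -0.0000014°; Δlon = 114.2604995 − 114.26050 = -0.0000005°.
N–S: -0.0000014° × 111120 m/° = -0.155568 m.
E–W at 77.7223°: -0.0000005° × 111120 × cos 77.7223° = -0.0000005 × 111120 × 0.2126 ≈ -0.0118148 m.
Combined displacement = (0.155568² + 0.0118148²)^½ ≈ 0.156016 m.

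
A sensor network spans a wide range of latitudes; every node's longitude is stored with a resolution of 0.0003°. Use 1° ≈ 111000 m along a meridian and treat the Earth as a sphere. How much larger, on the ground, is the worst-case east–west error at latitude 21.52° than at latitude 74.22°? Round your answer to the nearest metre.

11 metres

With a 0.0003° grid the true value lies within half a step, ±0.0003°/2 = ±0.00015°, of the stored one.
At 21.52°: 0.00015° × 111000 × cos 21.52° = 0.00015 × 111000 × 0.9303 ≈ 15.489 m.
At 74.22°: 0.00015° × 111000 × cos 74.22° = 0.00015 × 111000 × 0.2719 ≈ 4.5279 m.
Difference: 15.489 − 4.5279 = 10.961 m.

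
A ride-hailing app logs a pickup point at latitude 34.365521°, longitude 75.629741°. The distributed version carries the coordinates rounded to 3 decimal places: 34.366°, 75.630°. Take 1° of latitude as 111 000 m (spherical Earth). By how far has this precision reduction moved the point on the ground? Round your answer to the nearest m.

58 m

Δlat = 34.365521 − 34.366 = -0.000479°; Δlon = 75.629741 − 75.630 = -0.000259°.
North–south shift: -0.000479 × 111000 = -53.169 m.
E–W at 34.366°: -0.000259° × 111000 × cos 34.366° = -0.000259 × 111000 × 0.8254 ≈ -23.7308 m.
Hypotenuse of the two orthogonal shifts: √(53.169² + 23.7308²) = 58.2245 m.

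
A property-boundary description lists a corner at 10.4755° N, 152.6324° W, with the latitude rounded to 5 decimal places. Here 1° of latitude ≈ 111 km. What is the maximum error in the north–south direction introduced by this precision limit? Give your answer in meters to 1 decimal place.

0.6 meters

Rounding to 5 decimal places leaves the latitude within ±5e-06° of the true value.
Along the meridian that is 5e-06° × 111000 m/° = 0.555 m.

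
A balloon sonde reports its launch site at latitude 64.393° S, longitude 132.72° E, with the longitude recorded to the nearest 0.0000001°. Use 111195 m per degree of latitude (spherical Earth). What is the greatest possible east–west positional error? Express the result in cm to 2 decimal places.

Rounding to 7 decimal places leaves the longitude within ±5e-08° of the true value.
One degree of longitude at 64.393° is 111195 × cos 64.393° ≈ 111195 × 0.4322 = 48058 m.
So at most 5e-08° × 48058 ≈ 0.0024029 m east–west.
That is 0.0024029 m = 0.24029 cm.

0.24 cm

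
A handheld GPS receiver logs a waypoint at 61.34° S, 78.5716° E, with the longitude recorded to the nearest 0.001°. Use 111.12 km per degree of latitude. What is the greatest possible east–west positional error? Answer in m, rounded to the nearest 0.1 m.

26.6 m

Rounding to 3 decimal places leaves the longitude within ±0.0005° of the true value.
One degree of longitude at 61.34° is 111120 × cos 61.34° ≈ 111120 × 0.4796 = 53294.4 m.
East–west error: 0.0005° × 53294.4 m/° ≈ 26.6472 m.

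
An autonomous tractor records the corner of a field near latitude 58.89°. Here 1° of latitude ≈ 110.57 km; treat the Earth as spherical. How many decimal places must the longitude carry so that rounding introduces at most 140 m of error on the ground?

At 58.89° one degree of longitude covers 110570 × cos 58.89° ≈ 110570 × 0.5167 ≈ 57129.6 m.
N decimal places → at most half a unit in the last place, 0.5 × 10⁻ᴺ° = 57129.6/2 × 10⁻ᴺ m.
Setting 28564.8 × 10⁻ᴺ ≤ 140 gives 10ᴺ ≥ 204, i.e. N ≥ 2.31.
N = 2 would give 286 m (too coarse); N = 3 gives 28.6 m ≤ 140 m.

3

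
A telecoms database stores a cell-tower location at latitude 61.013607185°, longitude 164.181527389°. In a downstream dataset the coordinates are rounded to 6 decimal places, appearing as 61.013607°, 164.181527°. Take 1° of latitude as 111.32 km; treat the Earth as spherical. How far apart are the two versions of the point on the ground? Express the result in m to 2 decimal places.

Δlat = 61.013607185 − 61.013607 = +0.000000185°; Δlon = 164.181527389 − 164.181527 = +0.000000389°.
North–south shift: 0.000000185 × 111320 = 0.0205942 m.
East–west at this latitude: 0.000000389° × 111320 × cos 61.0136° ≈ 0.000000389 × 53945.9 = 0.0209849 m.
Combined displacement = (0.0205942² + 0.0209849²)^½ ≈ 0.0294022 m.

0.03 m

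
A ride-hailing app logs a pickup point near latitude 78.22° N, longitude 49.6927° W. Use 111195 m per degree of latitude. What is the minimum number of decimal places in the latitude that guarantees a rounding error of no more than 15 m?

4

One degree of latitude covers 111195 m.
With N decimal places the half-ulp bound is 0.5·10⁻ᴺ°, or 0.5·10⁻ᴺ × 111195 m on the ground.
Setting 55597.5 × 10⁻ᴺ ≤ 15 gives 10ᴺ ≥ 3706, i.e. N ≥ 3.57.
At 3 places the error can reach 55.6 m, but 4 places keeps it to 5.56 m.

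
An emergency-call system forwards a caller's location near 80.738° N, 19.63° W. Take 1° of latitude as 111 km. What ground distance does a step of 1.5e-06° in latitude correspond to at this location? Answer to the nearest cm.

Along a meridian 1.5e-06° is 1.5e-06 × 111000 = 0.1665 m.
That is 0.1665 m = 16.65 cm.

17 cm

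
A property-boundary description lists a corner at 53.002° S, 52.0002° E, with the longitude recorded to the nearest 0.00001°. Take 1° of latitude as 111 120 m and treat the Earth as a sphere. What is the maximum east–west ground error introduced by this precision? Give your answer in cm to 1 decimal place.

Rounding to 5 decimal places leaves the longitude within ±5e-06° of the true value.
At latitude 53.002° a degree of longitude spans 111120 m × cos 53.002° = 111120 × 0.6018 ≈ 66870.6 m.
Maximum E–W displacement: 5e-06 × 66870.6 = 0.334353 m.
That is 0.334353 m = 33.435 cm.

33.4 cm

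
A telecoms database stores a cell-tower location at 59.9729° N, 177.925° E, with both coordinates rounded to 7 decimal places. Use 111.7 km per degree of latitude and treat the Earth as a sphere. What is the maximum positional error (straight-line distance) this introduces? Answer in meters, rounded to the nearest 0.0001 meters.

0.0062 meters

Rounding to 7 decimal places leaves each coordinate within ±5e-08° of the true value.
Latitude error → 5e-08 × 111700 = 0.005585 m along the meridian.
Longitude error → 5e-08 × 111700 × cos 59.9729° = 5e-08 × 111700 × 0.5004 ≈ 0.00279479 m.
Combining orthogonally: (0.005585² + 0.00279479²)^½ ≈ 0.00624524 m.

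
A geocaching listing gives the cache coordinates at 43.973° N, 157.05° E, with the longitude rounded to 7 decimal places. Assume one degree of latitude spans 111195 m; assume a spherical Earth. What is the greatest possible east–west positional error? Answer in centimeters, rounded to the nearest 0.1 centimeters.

Rounding to 7 decimal places leaves the longitude within ±5e-08° of the true value.
One degree of longitude at 43.973° is 111195 × cos 43.973° ≈ 111195 × 0.7197 = 80023.4 m.
Maximum E–W displacement: 5e-08 × 80023.4 = 0.00400117 m.
That is 0.00400117 m = 0.40012 cm.

0.4 centimeters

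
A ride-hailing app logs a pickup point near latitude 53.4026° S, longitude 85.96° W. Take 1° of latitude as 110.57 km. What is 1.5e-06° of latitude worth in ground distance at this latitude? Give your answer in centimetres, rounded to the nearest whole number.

1.5e-06° × 110570 m/° = 0.165855 m.
That is 0.165855 m = 16.585 cm.

17 centimetres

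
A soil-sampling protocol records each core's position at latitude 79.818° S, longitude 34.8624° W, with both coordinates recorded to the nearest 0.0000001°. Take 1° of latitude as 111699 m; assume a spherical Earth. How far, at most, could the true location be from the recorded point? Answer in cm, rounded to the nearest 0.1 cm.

0.6 cm

Rounding to 7 decimal places leaves each coordinate within ±5e-08° of the true value.
North–south component: 5e-08° × 111699 = 0.00558495 m.
Longitude error → 5e-08 × 111699 × cos 79.818° = 5e-08 × 111699 × 0.1768 ≈ 0.000987283 m.
Combining orthogonally: (0.00558495² + 0.000987283²)^½ ≈ 0.00567154 m.
That is 0.00567154 m = 0.56715 cm.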